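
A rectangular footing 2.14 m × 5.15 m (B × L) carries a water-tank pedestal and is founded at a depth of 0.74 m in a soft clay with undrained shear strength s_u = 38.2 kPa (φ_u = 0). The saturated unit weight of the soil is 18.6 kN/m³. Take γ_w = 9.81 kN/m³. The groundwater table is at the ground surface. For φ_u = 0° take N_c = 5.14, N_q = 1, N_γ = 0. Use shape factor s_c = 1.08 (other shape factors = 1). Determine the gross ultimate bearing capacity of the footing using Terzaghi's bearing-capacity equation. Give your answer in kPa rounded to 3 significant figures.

With the water table at the surface the whole profile is submerged: γ' = 18.6 − 9.81 = 8.79 kN/m³, so q = γ'·D_f = 6.5046 kPa.
q_ult = c·N_c·s_c + q·N_q
     = 38.2 × 5.14 × 1.08 + 6.5046 × 1
     = 212.06 + 6.5046 = 218.56 kPa.

q_ult ≈ 219 kPa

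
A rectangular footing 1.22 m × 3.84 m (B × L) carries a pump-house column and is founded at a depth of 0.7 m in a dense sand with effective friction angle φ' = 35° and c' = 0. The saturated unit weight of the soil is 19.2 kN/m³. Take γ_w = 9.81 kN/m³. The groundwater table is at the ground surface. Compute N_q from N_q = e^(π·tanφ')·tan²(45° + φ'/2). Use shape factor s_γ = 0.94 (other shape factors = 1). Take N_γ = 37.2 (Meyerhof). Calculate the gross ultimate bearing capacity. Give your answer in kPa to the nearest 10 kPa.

tan35° = 0.7002, so N_q = e^(π×0.7002)·tan²(62.5°) = 9.023 × 3.69 = 33.3.
Water table at ground surface, so effective unit weight γ' = 19.2 − 9.81 = 9.39 kN/m³ is used throughout; overburden q = 9.39 × 0.7 = 6.573 kPa; the same γ' applies in the ½γBN_γ term.
Surcharge term q·N_q = 6.573 × 33.296 = 218.86 kPa; self-weight term 0.5·γ·B·N_γ·s_γ = 0.5 × 9.39 × 1.22 × 37.2 × 0.94 = 200.29 kPa.
q_ult = 218.86 + 200.29 = 419.15 kPa.

q_ult ≈ 420 kPa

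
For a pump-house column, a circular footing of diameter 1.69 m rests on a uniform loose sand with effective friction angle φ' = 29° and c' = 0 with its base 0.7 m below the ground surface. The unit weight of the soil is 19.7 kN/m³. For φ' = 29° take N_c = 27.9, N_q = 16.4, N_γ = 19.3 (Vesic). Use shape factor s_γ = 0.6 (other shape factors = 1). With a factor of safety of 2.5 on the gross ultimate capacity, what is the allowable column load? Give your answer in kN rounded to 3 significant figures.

Effective surcharge at the founding depth q = γ·D_f = 19.7 × 0.7 = 13.79 kPa.
q_ult = q·N_q + 0.5·γ·B·N_γ·s_γ
     = 13.79 × 16.4 + 0.5 × 19.7 × 1.69 × 19.3 × 0.6
     = 226.16 + 192.77 = 418.92 kPa.
Gross allowable pressure q_all = 418.92 / 2.5 = 167.57 kPa.
Footing area = 2.2432 m², so allowable column load = 167.57 × 2.2432 = 375.89 kN.

P_all ≈ 376 kN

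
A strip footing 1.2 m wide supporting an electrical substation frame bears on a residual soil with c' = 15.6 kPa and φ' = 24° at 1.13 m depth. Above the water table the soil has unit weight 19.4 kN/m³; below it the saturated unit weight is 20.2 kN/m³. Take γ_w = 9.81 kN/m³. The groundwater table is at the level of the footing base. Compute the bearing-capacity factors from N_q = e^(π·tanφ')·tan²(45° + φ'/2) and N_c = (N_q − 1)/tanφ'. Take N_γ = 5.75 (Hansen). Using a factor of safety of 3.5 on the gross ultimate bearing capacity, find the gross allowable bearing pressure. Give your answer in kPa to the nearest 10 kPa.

q_all ≈ 160 kPa

N_q = e^(π·tan24°)·tan²(57°) = 9.6; N_c = (N_q − 1)/tanφ' = 19.32.
q = γ·D_f = 19.4 × 1.13 = 21.922 kPa.
For the ½γBN_γ term take γ' = 20.2 − 9.81 = 10.39 kN/m³ (soil below base is submerged).
c·N_c = 15.6 × 19.324 = 301.45 kPa
q·N_q = 21.922 × 9.6034 = 210.53 kPa
0.5·γ·B·N_γ = 0.5 × 10.39 × 1.2 × 5.75 = 35.845 kPa
q_ult = 301.45 + 210.53 + 35.845 = 547.82 kPa.
q_all = 547.82 / 3.5 = 156.52 kPa.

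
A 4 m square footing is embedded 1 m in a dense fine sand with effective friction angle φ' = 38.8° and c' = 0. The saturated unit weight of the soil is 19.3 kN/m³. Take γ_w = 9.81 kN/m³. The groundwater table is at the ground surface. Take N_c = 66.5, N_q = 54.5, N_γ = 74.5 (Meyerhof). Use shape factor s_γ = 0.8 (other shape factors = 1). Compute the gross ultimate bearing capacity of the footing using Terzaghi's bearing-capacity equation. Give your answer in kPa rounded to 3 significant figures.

Water table at ground surface, so effective unit weight γ' = 19.3 − 9.81 = 9.49 kN/m³ is used throughout; overburden q = 9.49 × 1 = 9.49 kPa; the same γ' applies in the ½γBN_γ term.
Surcharge term q·N_q = 9.49 × 54.5 = 517.21 kPa; self-weight term 0.5·γ·B·N_γ·s_γ = 0.5 × 9.49 × 4 × 74.5 × 0.8 = 1131.2 kPa.
q_ult = 517.21 + 1131.2 = 1648.4 kPa.

q_ult ≈ 1650 kPa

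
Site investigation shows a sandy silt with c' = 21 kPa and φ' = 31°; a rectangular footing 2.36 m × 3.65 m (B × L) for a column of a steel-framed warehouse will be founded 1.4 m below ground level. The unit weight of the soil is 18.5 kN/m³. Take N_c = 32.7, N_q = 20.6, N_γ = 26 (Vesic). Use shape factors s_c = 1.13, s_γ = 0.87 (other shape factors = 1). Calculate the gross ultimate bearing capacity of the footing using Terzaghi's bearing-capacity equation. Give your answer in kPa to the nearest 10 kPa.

Overburden at base level: q = 18.5 × 1.4 = 25.9 kPa.
Cohesion term c·N_c·s_c = 21 × 32.7 × 1.13 = 775.97 kPa; surcharge term q·N_q = 25.9 × 20.6 = 533.54 kPa; self-weight term 0.5·γ·B·N_γ·s_γ = 0.5 × 18.5 × 2.36 × 26 × 0.87 = 493.79 kPa.
q_ult = 775.97 + 533.54 + 493.79 = 1803.3 kPa.

q_ult ≈ 1800 kPa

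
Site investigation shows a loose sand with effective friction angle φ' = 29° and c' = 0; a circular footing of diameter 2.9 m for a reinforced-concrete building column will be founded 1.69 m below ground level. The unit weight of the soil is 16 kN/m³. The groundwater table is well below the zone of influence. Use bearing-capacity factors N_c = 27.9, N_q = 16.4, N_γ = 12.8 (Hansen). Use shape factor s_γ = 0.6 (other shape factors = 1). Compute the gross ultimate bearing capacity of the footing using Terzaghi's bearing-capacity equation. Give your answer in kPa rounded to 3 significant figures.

q_ult ≈ 622 kPa

Effective surcharge at the founding depth q = γ·D_f = 16 × 1.69 = 27.04 kPa.
q_ult = q·N_q + 0.5·γ·B·N_γ·s_γ
     = 27.04 × 16.4 + 0.5 × 16 × 2.9 × 12.8 × 0.6
     = 443.46 + 178.18 = 621.63 kPa.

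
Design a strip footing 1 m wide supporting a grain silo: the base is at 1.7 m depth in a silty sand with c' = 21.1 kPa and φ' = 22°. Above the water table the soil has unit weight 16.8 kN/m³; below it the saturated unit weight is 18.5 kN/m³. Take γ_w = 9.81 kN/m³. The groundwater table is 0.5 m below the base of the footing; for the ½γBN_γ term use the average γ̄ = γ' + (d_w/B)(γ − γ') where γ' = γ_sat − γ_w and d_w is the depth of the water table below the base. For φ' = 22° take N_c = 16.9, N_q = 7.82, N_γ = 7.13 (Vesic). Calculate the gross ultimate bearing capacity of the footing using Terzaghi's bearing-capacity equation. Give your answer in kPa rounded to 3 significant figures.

q = γ·D_f = 16.8 × 1.7 = 28.56 kPa.
γ' = 8.69 kN/m³; averaging over the depth B below the base, γ̄ = γ' + (d_w/B)(γ − γ') = 12.745 kN/m³.
c·N_c = 21.1 × 16.9 = 356.59 kPa
q·N_q = 28.56 × 7.82 = 223.34 kPa
0.5·γ·B·N_γ = 0.5 × 12.745 × 1 × 7.13 = 45.436 kPa
q_ult = 356.59 + 223.34 + 45.436 = 625.37 kPa.

q_ult ≈ 625 kPa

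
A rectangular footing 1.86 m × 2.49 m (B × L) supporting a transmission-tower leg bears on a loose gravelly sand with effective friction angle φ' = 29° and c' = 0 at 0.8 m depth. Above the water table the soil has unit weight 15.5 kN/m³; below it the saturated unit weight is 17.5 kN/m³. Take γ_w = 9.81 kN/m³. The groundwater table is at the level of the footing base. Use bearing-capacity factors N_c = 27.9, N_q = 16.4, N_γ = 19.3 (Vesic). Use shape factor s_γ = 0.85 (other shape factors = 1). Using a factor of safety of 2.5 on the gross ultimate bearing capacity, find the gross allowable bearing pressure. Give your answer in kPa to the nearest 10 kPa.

Effective surcharge at the founding depth q = γ·D_f = 15.5 × 0.8 = 12.4 kPa.
The water table coincides with the base, so in the self-weight term γ → γ' = 7.69 kN/m³.
q_ult = q·N_q + 0.5·γ·B·N_γ·s_γ
     = 12.4 × 16.4 + 0.5 × 7.69 × 1.86 × 19.3 × 0.85
     = 203.36 + 117.32 = 320.68 kPa.
q_all = 320.68 / 2.5 = 128.27 kPa.

q_all ≈ 130 kPa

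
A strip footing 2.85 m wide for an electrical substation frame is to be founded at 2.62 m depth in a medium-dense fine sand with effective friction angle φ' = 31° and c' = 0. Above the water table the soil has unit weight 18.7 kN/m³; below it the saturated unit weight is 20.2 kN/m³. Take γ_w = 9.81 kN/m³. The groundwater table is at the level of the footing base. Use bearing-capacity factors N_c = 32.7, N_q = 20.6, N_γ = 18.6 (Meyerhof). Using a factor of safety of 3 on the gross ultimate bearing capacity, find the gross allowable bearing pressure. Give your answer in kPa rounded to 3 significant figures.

Overburden at base level: q = 18.7 × 2.62 = 48.994 kPa.
Below the base the soil is submerged, so the ½γBN_γ term uses γ' = 20.2 − 9.81 = 10.39 kN/m³.
Surcharge term q·N_q = 48.994 × 20.6 = 1009.3 kPa; self-weight term 0.5·γ·B·N_γ = 0.5 × 10.39 × 2.85 × 18.6 = 275.39 kPa.
q_ult = 1009.3 + 275.39 = 1284.7 kPa.
q_all = 1284.7 / 3 = 428.22 kPa.

q_all ≈ 428 kPa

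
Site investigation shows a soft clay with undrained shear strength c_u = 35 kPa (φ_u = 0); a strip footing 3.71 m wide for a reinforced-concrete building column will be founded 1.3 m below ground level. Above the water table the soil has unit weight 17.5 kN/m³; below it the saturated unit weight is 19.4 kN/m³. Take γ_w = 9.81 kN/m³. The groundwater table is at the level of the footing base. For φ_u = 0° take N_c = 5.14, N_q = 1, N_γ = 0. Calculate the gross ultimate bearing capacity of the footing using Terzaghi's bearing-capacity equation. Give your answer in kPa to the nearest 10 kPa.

q_ult ≈ 200 kPa

Effective surcharge at the founding depth q = γ·D_f = 17.5 × 1.3 = 22.75 kPa.
q_ult = c·N_c + q·N_q
     = 35 × 5.14 + 22.75 × 1
     = 179.9 + 22.75 = 202.65 kPa.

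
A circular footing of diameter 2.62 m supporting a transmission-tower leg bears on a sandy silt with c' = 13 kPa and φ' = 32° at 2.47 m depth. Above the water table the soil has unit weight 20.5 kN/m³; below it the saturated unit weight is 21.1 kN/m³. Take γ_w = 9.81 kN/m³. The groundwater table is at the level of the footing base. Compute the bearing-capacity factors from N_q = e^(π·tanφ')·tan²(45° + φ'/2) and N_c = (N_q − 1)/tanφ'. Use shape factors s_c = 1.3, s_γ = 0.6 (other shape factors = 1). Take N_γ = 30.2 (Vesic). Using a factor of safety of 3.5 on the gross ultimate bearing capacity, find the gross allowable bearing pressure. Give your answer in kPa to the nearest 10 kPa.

q_all ≈ 580 kPa

N_q = e^(π·tan32°)·tan²(61°) = 23.18; N_c = (N_q − 1)/tanφ' = 35.49.
Effective surcharge at the founding depth q = γ·D_f = 20.5 × 2.47 = 50.635 kPa.
The water table coincides with the base, so in the self-weight term γ → γ' = 11.29 kN/m³.
q_ult = c·N_c·s_c + q·N_q + 0.5·γ·B·N_γ·s_γ
     = 13 × 35.49 × 1.3 + 50.635 × 23.177 + 0.5 × 11.29 × 2.62 × 30.2 × 0.6
     = 599.79 + 1173.6 + 267.99 = 2041.3 kPa.
q_all = 2041.3 / 3.5 = 583.24 kPa.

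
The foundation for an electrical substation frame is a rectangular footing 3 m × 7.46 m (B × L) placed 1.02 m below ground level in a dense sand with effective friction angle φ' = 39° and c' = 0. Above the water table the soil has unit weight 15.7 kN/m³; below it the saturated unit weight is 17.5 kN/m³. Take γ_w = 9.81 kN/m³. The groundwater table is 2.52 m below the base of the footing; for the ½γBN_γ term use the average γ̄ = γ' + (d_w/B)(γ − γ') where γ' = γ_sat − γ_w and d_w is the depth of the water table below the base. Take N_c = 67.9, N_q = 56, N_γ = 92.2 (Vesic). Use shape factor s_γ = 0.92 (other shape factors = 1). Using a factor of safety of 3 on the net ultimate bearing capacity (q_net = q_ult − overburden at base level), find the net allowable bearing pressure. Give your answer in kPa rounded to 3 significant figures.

q_all(net) ≈ 905 kPa

Overburden at base level: q = 15.7 × 1.02 = 16.014 kPa.
The water table is 2.52 m below the base (< B = 3 m), so the ½γBN_γ term uses γ̄ = γ' + (d_w/B)(γ − γ') = 7.69 + (2.52/3)(15.7 − 7.69) = 14.418 kN/m³.
Surcharge term q·N_q = 16.014 × 56 = 896.78 kPa; self-weight term 0.5·γ·B·N_γ·s_γ = 0.5 × 14.418 × 3 × 92.2 × 0.92 = 1834.5 kPa.
q_ult = 896.78 + 1834.5 = 2731.3 kPa.
q_net = 2731.3 − 16.014 = 2715.3 kPa.
q_all(net) = 2715.3 / 3 = 905.1 kPa.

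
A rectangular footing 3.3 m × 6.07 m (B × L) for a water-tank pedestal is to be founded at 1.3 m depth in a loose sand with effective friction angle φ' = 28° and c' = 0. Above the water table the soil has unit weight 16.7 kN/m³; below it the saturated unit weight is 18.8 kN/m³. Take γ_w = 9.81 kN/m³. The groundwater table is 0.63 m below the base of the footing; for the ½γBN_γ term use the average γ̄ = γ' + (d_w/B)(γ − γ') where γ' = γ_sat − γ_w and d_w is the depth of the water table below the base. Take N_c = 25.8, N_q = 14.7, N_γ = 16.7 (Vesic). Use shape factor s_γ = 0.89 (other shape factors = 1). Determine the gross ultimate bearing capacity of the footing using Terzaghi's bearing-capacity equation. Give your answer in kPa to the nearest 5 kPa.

q_ult ≈ 575 kPa

Effective surcharge at the founding depth q = γ·D_f = 16.7 × 1.3 = 21.71 kPa.
With d_w = 0.63 m < B, γ̄ = 8.99 + (0.63/3.3) × (16.7 − 8.99) = 10.462 kN/m³.
q_ult = q·N_q + 0.5·γ·B·N_γ·s_γ
     = 21.71 × 14.7 + 0.5 × 10.462 × 3.3 × 16.7 × 0.89
     = 319.14 + 256.57 = 575.7 kPa.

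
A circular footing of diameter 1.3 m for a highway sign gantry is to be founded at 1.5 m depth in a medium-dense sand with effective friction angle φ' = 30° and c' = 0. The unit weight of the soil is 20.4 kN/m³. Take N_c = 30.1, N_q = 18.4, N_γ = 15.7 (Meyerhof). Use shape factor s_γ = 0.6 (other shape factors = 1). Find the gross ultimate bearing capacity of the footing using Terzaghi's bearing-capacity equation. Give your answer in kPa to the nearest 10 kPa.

Effective surcharge at the founding depth q = γ·D_f = 20.4 × 1.5 = 30.6 kPa.
q_ult = q·N_q + 0.5·γ·B·N_γ·s_γ
     = 30.6 × 18.4 + 0.5 × 20.4 × 1.3 × 15.7 × 0.6
     = 563.04 + 124.91 = 687.95 kPa.

q_ult ≈ 690 kPa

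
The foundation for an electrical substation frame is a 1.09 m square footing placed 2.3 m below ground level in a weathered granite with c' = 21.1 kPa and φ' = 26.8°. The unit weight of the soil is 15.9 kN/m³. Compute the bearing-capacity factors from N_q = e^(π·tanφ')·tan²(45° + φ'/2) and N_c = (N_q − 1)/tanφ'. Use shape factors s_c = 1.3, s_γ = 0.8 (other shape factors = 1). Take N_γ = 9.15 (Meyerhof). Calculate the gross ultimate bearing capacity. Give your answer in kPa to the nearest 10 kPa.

q_ult ≈ 1180 kPa

tan26.8° = 0.5051, so N_q = e^(π×0.5051)·tan²(58.4°) = 4.889 × 2.642 = 12.92.
N_c = (12.92 − 1)/tan26.8° = 23.59.
q = γ·D_f = 15.9 × 2.3 = 36.57 kPa.
c·N_c·s_c = 21.1 × 23.591 × 1.3 = 647.11 kPa
q·N_q = 36.57 × 12.917 = 472.37 kPa
0.5·γ·B·N_γ·s_γ = 0.5 × 15.9 × 1.09 × 9.15 × 0.8 = 63.431 kPa
q_ult = 647.11 + 472.37 + 63.431 = 1182.9 kPa.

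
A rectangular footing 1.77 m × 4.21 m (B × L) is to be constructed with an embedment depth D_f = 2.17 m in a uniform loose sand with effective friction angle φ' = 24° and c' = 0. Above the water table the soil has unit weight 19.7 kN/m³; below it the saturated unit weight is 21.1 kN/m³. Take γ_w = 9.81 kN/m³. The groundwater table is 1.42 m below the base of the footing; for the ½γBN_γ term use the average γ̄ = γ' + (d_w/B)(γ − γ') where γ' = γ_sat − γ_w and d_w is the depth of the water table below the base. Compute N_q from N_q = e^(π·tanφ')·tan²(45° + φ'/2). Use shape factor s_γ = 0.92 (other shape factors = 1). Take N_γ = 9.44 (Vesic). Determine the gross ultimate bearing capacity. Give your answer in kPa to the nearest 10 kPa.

q_ult ≈ 550 kPa

tan24° = 0.4452, so N_q = e^(π×0.4452)·tan²(57°) = 4.05 × 2.371 = 9.6.
q = γ·D_f = 19.7 × 2.17 = 42.749 kPa.
γ' = 11.29 kN/m³; averaging over the depth B below the base, γ̄ = γ' + (d_w/B)(γ − γ') = 18.037 kN/m³.
q·N_q = 42.749 × 9.6034 = 410.54 kPa
0.5·γ·B·N_γ·s_γ = 0.5 × 18.037 × 1.77 × 9.44 × 0.92 = 138.63 kPa
q_ult = 410.54 + 138.63 = 549.17 kPa.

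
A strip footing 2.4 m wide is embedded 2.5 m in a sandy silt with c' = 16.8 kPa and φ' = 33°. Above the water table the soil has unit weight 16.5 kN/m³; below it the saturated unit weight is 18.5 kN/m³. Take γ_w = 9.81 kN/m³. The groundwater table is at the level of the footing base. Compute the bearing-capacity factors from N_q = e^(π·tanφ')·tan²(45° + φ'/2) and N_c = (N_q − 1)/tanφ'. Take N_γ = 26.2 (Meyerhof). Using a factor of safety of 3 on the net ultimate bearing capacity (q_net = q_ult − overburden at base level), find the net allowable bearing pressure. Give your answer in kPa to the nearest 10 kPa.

q_all(net) ≈ 650 kPa

N_q = e^(π·tan33°)·tan²(61.5°) = 26.09; N_c = (N_q − 1)/tanφ' = 38.64.
Overburden at base level: q = 16.5 × 2.5 = 41.25 kPa.
Below the base the soil is submerged, so the ½γBN_γ term uses γ' = 18.5 − 9.81 = 8.69 kN/m³.
Cohesion term c·N_c = 16.8 × 38.638 = 649.12 kPa; surcharge term q·N_q = 41.25 × 26.092 = 1076.3 kPa; self-weight term 0.5·γ·B·N_γ = 0.5 × 8.69 × 2.4 × 26.2 = 273.21 kPa.
q_ult = 649.12 + 1076.3 + 273.21 = 1998.6 kPa.
q_net = 1998.6 − 41.25 = 1957.4 kPa.
q_all(net) = 1957.4 / 3 = 652.46 kPa.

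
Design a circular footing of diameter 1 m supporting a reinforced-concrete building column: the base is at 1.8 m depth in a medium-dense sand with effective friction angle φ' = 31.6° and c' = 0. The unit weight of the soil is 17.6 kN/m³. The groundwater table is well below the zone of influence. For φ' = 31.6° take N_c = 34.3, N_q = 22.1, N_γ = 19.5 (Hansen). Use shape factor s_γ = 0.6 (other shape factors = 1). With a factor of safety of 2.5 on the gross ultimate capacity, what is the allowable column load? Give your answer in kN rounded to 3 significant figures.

q = γ·D_f = 17.6 × 1.8 = 31.68 kPa.
q·N_q = 31.68 × 22.1 = 700.13 kPa
0.5·γ·B·N_γ·s_γ = 0.5 × 17.6 × 1 × 19.5 × 0.6 = 102.96 kPa
q_ult = 700.13 + 102.96 = 803.09 kPa.
Gross allowable pressure q_all = 803.09 / 2.5 = 321.24 kPa.
Footing area = 0.7854 m², so allowable column load = 321.24 × 0.7854 = 252.3 kN.

P_all ≈ 252 kN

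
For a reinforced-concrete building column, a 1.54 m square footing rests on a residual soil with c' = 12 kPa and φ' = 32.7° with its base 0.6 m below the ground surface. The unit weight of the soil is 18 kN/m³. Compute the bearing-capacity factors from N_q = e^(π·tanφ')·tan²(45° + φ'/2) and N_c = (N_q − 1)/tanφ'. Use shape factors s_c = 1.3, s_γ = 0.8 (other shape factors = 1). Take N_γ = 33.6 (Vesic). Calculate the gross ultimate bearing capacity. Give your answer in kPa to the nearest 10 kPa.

tan32.7° = 0.642, so N_q = e^(π×0.642)·tan²(61.35°) = 7.515 × 3.35 = 25.18.
N_c = (25.18 − 1)/tan32.7° = 37.66.
q = γ·D_f = 18 × 0.6 = 10.8 kPa.
c·N_c·s_c = 12 × 37.657 × 1.3 = 587.44 kPa
q·N_q = 10.8 × 25.175 = 271.89 kPa
0.5·γ·B·N_γ·s_γ = 0.5 × 18 × 1.54 × 33.6 × 0.8 = 372.56 kPa
q_ult = 587.44 + 271.89 + 372.56 = 1231.9 kPa.

q_ult ≈ 1230 kPa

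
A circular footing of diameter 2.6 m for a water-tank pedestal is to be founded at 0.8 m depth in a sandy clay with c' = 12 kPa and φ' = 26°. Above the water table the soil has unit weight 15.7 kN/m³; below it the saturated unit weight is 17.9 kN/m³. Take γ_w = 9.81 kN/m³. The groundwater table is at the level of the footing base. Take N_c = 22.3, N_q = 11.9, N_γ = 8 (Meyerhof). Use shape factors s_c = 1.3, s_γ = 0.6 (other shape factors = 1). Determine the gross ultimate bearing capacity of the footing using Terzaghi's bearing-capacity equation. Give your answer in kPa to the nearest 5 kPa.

q_ult ≈ 550 kPa

Overburden at base level: q = 15.7 × 0.8 = 12.56 kPa.
Below the base the soil is submerged, so the ½γBN_γ term uses γ' = 17.9 − 9.81 = 8.09 kN/m³.
Cohesion term c·N_c·s_c = 12 × 22.3 × 1.3 = 347.88 kPa; surcharge term q·N_q = 12.56 × 11.9 = 149.46 kPa; self-weight term 0.5·γ·B·N_γ·s_γ = 0.5 × 8.09 × 2.6 × 8 × 0.6 = 50.482 kPa.
q_ult = 347.88 + 149.46 + 50.482 = 547.83 kPa.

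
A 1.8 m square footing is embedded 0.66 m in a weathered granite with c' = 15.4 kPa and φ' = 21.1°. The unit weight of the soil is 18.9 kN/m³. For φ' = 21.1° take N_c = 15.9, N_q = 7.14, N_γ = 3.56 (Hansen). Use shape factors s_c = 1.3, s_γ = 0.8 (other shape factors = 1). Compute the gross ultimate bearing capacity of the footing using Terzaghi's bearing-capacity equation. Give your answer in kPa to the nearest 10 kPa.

q_ult ≈ 460 kPa

Effective surcharge at the founding depth q = γ·D_f = 18.9 × 0.66 = 12.474 kPa.
q_ult = c·N_c·s_c + q·N_q + 0.5·γ·B·N_γ·s_γ
     = 15.4 × 15.9 × 1.3 + 12.474 × 7.14 + 0.5 × 18.9 × 1.8 × 3.56 × 0.8
     = 318.32 + 89.064 + 48.444 = 455.83 kPa.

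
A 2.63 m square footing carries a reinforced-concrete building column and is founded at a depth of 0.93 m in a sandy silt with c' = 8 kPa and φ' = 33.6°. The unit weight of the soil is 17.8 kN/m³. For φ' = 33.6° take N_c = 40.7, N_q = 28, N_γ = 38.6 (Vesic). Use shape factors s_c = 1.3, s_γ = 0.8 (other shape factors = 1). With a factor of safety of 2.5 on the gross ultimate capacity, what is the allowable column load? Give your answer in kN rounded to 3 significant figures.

Effective surcharge at the founding depth q = γ·D_f = 17.8 × 0.93 = 16.554 kPa.
q_ult = c·N_c·s_c + q·N_q + 0.5·γ·B·N_γ·s_γ
     = 8 × 40.7 × 1.3 + 16.554 × 28 + 0.5 × 17.8 × 2.63 × 38.6 × 0.8
     = 423.28 + 463.51 + 722.81 = 1609.6 kPa.
Gross allowable pressure q_all = 1609.6 / 2.5 = 643.84 kPa.
Footing area = 6.9169 m², so allowable column load = 643.84 × 6.9169 = 4453.4 kN.

P_all ≈ 4450 kN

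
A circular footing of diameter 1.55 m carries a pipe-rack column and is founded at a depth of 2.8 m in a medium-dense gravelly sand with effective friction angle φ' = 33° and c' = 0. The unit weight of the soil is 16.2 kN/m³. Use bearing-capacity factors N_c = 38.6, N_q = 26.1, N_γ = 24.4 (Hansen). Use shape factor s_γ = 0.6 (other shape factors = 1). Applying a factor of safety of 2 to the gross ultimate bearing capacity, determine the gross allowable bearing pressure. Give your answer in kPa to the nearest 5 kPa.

Overburden at base level: q = 16.2 × 2.8 = 45.36 kPa.
Surcharge term q·N_q = 45.36 × 26.1 = 1183.9 kPa; self-weight term 0.5·γ·B·N_γ·s_γ = 0.5 × 16.2 × 1.55 × 24.4 × 0.6 = 183.81 kPa.
q_ult = 1183.9 + 183.81 = 1367.7 kPa.
q_all = q_ult / FS = 1367.7 / 2 = 683.85 kPa.

q_all ≈ 685 kPa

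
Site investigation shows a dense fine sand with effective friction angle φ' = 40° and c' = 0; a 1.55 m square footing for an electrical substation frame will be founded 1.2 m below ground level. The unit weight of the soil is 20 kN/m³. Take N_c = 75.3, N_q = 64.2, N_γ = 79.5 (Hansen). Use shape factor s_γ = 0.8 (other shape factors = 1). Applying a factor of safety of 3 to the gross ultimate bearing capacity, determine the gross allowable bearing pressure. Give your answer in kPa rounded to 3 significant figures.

q = γ·D_f = 20 × 1.2 = 24 kPa.
q·N_q = 24 × 64.2 = 1540.8 kPa
0.5·γ·B·N_γ·s_γ = 0.5 × 20 × 1.55 × 79.5 × 0.8 = 985.8 kPa
q_ult = 1540.8 + 985.8 = 2526.6 kPa.
q_all = q_ult / FS = 2526.6 / 3 = 842.2 kPa.

q_all ≈ 842 kPa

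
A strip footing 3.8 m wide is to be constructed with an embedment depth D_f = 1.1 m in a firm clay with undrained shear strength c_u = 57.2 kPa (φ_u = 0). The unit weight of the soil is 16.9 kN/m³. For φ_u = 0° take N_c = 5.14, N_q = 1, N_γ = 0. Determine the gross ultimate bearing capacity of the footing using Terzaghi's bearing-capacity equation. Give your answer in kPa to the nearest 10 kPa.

Overburden at base level: q = 16.9 × 1.1 = 18.59 kPa.
Cohesion term c·N_c = 57.2 × 5.14 = 294.01 kPa; surcharge term q·N_q = 18.59 × 1 = 18.59 kPa.
q_ult = 294.01 + 18.59 = 312.6 kPa.

q_ult ≈ 310 kPa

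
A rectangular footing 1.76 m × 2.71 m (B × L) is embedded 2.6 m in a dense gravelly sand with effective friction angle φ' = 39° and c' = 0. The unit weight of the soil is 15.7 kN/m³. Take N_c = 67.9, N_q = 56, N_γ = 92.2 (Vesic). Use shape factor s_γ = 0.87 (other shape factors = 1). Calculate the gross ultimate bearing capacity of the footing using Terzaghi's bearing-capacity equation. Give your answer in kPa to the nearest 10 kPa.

q_ult ≈ 3390 kPa

Effective surcharge at the founding depth q = γ·D_f = 15.7 × 2.6 = 40.82 kPa.
q_ult = q·N_q + 0.5·γ·B·N_γ·s_γ
     = 40.82 × 56 + 0.5 × 15.7 × 1.76 × 92.2 × 0.87
     = 2285.9 + 1108.2 = 3394.2 kPa.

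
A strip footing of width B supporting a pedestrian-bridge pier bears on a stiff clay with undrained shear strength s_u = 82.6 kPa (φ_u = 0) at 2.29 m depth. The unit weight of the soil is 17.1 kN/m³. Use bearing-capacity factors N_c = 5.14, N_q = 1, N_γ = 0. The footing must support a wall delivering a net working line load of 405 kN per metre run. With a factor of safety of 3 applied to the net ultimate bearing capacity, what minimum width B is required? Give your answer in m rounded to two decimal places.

q = γ·D_f = 17.1 × 2.29 = 39.159 kPa.
c·N_c = 82.6 × 5.14 = 424.56 kPa
q·N_q = 39.159 × 1 = 39.159 kPa
q_ult = 424.56 + 39.159 = 463.72 kPa.
For φ = 0 the ½γBN_γ term vanishes, so q_ult is independent of B. q_net = 463.72 − 39.159 = 424.56 kPa; q_all(net) = 424.56/3 = 141.52 kPa.
Required width B = w / q_all(net) = 405 / 141.52 = 2.862 m.

B = 2.86 m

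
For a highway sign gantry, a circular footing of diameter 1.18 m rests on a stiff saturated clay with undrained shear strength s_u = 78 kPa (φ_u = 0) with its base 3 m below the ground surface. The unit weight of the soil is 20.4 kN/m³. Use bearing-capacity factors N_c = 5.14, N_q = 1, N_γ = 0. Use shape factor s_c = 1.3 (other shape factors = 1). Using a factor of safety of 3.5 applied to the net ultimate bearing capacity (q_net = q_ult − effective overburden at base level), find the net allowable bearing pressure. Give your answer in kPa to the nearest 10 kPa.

q_all(net) ≈ 150 kPa

Effective surcharge at the founding depth q = γ·D_f = 20.4 × 3 = 61.2 kPa.
q_ult = c·N_c·s_c + q·N_q
     = 78 × 5.14 × 1.3 + 61.2 × 1
     = 521.2 + 61.2 = 582.4 kPa.
Net ultimate: q_net = 582.4 − 61.2 = 521.2 kPa.
q_all(net) = 521.2 / 3.5 = 148.91 kPa.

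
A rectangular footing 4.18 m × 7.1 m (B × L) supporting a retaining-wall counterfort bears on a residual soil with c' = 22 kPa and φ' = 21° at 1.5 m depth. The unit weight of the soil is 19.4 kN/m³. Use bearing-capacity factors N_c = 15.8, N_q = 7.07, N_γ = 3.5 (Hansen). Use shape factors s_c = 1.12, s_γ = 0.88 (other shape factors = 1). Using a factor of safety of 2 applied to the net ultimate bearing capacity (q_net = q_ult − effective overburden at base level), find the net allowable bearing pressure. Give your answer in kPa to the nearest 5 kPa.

q_all(net) ≈ 345 kPa

Effective surcharge at the founding depth q = γ·D_f = 19.4 × 1.5 = 29.1 kPa.
q_ult = c·N_c·s_c + q·N_q + 0.5·γ·B·N_γ·s_γ
     = 22 × 15.8 × 1.12 + 29.1 × 7.07 + 0.5 × 19.4 × 4.18 × 3.5 × 0.88
     = 389.31 + 205.74 + 124.88 = 719.93 kPa.
Net ultimate: q_net = 719.93 − 29.1 = 690.83 kPa.
q_all(net) = 690.83 / 2 = 345.42 kPa.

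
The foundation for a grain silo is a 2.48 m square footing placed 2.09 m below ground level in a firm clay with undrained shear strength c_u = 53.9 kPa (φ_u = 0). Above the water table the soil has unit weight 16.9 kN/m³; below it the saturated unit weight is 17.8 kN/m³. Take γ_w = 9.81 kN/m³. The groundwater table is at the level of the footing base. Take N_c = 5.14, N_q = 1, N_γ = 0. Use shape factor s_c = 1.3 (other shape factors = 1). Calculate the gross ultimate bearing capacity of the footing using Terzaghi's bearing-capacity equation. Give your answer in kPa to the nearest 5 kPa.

q_ult ≈ 395 kPa

Effective surcharge at the founding depth q = γ·D_f = 16.9 × 2.09 = 35.321 kPa.
q_ult = c·N_c·s_c + q·N_q
     = 53.9 × 5.14 × 1.3 + 35.321 × 1
     = 360.16 + 35.321 = 395.48 kPa.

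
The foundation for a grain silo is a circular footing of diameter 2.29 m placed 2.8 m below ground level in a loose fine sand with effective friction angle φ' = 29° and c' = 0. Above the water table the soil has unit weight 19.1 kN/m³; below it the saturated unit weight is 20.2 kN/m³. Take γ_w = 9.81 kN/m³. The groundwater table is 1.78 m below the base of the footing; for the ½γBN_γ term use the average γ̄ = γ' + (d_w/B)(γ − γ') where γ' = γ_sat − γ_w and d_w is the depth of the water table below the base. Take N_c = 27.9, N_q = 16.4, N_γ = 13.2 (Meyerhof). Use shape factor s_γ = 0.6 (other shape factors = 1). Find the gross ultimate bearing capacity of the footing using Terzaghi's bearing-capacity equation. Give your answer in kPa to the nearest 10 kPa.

q = γ·D_f = 19.1 × 2.8 = 53.48 kPa.
γ' = 10.39 kN/m³; averaging over the depth B below the base, γ̄ = γ' + (d_w/B)(γ − γ') = 17.16 kN/m³.
q·N_q = 53.48 × 16.4 = 877.07 kPa
0.5·γ·B·N_γ·s_γ = 0.5 × 17.16 × 2.29 × 13.2 × 0.6 = 155.62 kPa
q_ult = 877.07 + 155.62 = 1032.7 kPa.

q_ult ≈ 1030 kPa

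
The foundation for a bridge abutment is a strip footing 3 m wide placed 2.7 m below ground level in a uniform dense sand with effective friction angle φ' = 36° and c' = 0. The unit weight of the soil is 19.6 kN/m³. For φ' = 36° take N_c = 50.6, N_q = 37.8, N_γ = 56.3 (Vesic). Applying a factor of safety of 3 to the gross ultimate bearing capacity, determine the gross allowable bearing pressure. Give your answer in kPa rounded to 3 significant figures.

q_all ≈ 1220 kPa

Effective surcharge at the founding depth q = γ·D_f = 19.6 × 2.7 = 52.92 kPa.
q_ult = q·N_q + 0.5·γ·B·N_γ
     = 52.92 × 37.8 + 0.5 × 19.6 × 3 × 56.3
     = 2000.4 + 1655.2 = 3655.6 kPa.
q_all = q_ult / FS = 3655.6 / 3 = 1218.5 kPa.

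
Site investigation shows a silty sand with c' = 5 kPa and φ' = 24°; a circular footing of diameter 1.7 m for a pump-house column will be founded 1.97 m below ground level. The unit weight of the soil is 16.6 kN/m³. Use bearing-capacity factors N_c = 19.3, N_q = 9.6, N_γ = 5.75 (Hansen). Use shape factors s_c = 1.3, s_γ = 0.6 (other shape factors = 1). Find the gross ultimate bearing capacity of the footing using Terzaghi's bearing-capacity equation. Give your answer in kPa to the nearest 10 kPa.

Overburden at base level: q = 16.6 × 1.97 = 32.702 kPa.
Cohesion term c·N_c·s_c = 5 × 19.3 × 1.3 = 125.45 kPa; surcharge term q·N_q = 32.702 × 9.6 = 313.94 kPa; self-weight term 0.5·γ·B·N_γ·s_γ = 0.5 × 16.6 × 1.7 × 5.75 × 0.6 = 48.68 kPa.
q_ult = 125.45 + 313.94 + 48.68 = 488.07 kPa.

q_ult ≈ 490 kPa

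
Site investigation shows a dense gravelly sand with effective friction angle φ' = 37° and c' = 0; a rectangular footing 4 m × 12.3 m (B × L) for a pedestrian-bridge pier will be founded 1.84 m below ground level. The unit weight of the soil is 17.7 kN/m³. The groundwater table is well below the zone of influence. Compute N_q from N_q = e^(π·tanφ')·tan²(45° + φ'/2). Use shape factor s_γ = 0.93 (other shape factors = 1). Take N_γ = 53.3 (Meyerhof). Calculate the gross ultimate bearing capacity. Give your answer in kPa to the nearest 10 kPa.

q_ult ≈ 3150 kPa

tan37° = 0.7536, so N_q = e^(π×0.7536)·tan²(63.5°) = 10.669 × 4.023 = 42.92.
Overburden at base level: q = 17.7 × 1.84 = 32.568 kPa.
Surcharge term q·N_q = 32.568 × 42.92 = 1397.8 kPa; self-weight term 0.5·γ·B·N_γ·s_γ = 0.5 × 17.7 × 4 × 53.3 × 0.93 = 1754.7 kPa.
q_ult = 1397.8 + 1754.7 = 3152.6 kPa.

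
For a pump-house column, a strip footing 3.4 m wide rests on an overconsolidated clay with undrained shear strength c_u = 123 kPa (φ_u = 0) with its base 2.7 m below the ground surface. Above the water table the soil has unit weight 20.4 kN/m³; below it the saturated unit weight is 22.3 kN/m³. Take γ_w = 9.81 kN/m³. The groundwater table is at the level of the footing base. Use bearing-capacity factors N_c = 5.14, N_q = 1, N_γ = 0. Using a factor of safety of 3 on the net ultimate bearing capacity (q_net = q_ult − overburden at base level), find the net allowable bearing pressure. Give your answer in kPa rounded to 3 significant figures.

q = γ·D_f = 20.4 × 2.7 = 55.08 kPa.
c·N_c = 123 × 5.14 = 632.22 kPa
q·N_q = 55.08 × 1 = 55.08 kPa
q_ult = 632.22 + 55.08 = 687.3 kPa.
q_net = 687.3 − 55.08 = 632.22 kPa.
q_all(net) = 632.22 / 3 = 210.74 kPa.

q_all(net) ≈ 211 kPa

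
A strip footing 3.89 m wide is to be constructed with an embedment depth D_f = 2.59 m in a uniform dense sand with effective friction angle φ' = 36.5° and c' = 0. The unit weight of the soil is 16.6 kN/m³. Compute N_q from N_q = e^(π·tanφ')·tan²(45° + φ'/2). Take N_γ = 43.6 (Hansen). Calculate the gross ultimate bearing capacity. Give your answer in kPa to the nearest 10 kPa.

tan36.5° = 0.74, so N_q = e^(π×0.74)·tan²(63.25°) = 10.223 × 3.936 = 40.24.
Effective surcharge at the founding depth q = γ·D_f = 16.6 × 2.59 = 42.994 kPa.
q_ult = q·N_q + 0.5·γ·B·N_γ
     = 42.994 × 40.24 + 0.5 × 16.6 × 3.89 × 43.6
     = 1730.1 + 1407.7 = 3137.8 kPa.

q_ult ≈ 3140 kPa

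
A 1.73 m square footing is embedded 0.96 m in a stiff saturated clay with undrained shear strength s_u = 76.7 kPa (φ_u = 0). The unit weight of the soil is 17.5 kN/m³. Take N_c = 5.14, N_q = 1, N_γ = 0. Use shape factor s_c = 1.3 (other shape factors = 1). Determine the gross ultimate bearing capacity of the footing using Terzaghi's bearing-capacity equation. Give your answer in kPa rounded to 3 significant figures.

q = γ·D_f = 17.5 × 0.96 = 16.8 kPa.
c·N_c·s_c = 76.7 × 5.14 × 1.3 = 512.51 kPa
q·N_q = 16.8 × 1 = 16.8 kPa
q_ult = 512.51 + 16.8 = 529.31 kPa.

q_ult ≈ 529 kPa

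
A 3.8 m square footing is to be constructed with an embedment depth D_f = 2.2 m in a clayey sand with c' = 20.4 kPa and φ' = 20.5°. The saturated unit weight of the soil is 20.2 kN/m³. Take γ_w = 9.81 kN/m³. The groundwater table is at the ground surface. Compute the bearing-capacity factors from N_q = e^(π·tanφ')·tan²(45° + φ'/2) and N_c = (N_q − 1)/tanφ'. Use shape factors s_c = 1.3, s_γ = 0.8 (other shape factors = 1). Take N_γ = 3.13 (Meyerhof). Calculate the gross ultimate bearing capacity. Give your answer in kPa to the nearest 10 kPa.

q_ult ≈ 610 kPa

tan20.5° = 0.3739, so N_q = e^(π×0.3739)·tan²(55.25°) = 3.237 × 2.078 = 6.73.
N_c = (6.73 − 1)/tan20.5° = 15.31.
γ' = 20.2 − 9.81 = 10.39 kN/m³ (submerged throughout). q = 10.39 × 2.2 = 22.858 kPa; the same γ' applies in the ½γBN_γ term.
c·N_c·s_c = 20.4 × 15.314 × 1.3 = 406.14 kPa
q·N_q = 22.858 × 6.7258 = 153.74 kPa
0.5·γ·B·N_γ·s_γ = 0.5 × 10.39 × 3.8 × 3.13 × 0.8 = 49.431 kPa
q_ult = 406.14 + 153.74 + 49.431 = 609.31 kPa.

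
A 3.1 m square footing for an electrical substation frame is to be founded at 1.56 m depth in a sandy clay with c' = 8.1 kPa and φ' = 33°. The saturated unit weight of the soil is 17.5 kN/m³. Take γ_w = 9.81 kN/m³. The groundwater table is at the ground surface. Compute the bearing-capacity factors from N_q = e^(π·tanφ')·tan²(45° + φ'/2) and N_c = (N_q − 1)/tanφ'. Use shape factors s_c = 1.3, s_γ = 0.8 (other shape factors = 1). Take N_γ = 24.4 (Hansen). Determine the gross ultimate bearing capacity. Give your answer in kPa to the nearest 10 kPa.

q_ult ≈ 950 kPa

tan33° = 0.6494, so N_q = e^(π×0.6494)·tan²(61.5°) = 7.692 × 3.392 = 26.09.
N_c = (26.09 − 1)/tan33° = 38.64.
With the water table at the surface the whole profile is submerged: γ' = 17.5 − 9.81 = 7.69 kN/m³, so q = γ'·D_f = 11.996 kPa; the same γ' applies in the ½γBN_γ term.
q_ult = c·N_c·s_c + q·N_q + 0.5·γ·B·N_γ·s_γ
     = 8.1 × 38.638 × 1.3 + 11.996 × 26.092 + 0.5 × 7.69 × 3.1 × 24.4 × 0.8
     = 406.86 + 313.01 + 232.67 = 952.54 kPa.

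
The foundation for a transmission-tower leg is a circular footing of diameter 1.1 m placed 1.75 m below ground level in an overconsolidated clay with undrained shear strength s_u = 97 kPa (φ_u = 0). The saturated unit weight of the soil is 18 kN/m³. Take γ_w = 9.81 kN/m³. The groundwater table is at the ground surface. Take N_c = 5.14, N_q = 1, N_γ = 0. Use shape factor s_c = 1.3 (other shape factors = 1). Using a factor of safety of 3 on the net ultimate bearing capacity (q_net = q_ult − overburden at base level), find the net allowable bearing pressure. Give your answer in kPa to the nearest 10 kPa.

q_all(net) ≈ 220 kPa

Water table at ground surface, so effective unit weight γ' = 18 − 9.81 = 8.19 kN/m³ is used throughout; overburden q = 8.19 × 1.75 = 14.332 kPa.
Cohesion term c·N_c·s_c = 97 × 5.14 × 1.3 = 648.15 kPa; surcharge term q·N_q = 14.332 × 1 = 14.332 kPa.
q_ult = 648.15 + 14.332 = 662.49 kPa.
q_net = 662.49 − 14.332 = 648.15 kPa.
q_all(net) = 648.15 / 3 = 216.05 kPa.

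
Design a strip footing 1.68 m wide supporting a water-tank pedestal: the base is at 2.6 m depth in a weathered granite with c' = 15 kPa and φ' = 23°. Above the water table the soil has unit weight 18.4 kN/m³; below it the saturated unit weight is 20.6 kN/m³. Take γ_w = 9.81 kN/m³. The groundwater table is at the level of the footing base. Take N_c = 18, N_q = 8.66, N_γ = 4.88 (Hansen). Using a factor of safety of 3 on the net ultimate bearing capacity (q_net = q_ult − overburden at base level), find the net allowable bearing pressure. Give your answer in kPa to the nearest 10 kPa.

q_all(net) ≈ 230 kPa

q = γ·D_f = 18.4 × 2.6 = 47.84 kPa.
For the ½γBN_γ term take γ' = 20.6 − 9.81 = 10.79 kN/m³ (soil below base is submerged).
c·N_c = 15 × 18 = 270 kPa
q·N_q = 47.84 × 8.66 = 414.29 kPa
0.5·γ·B·N_γ = 0.5 × 10.79 × 1.68 × 4.88 = 44.23 kPa
q_ult = 270 + 414.29 + 44.23 = 728.52 kPa.
q_net = 728.52 − 47.84 = 680.68 kPa.
q_all(net) = 680.68 / 3 = 226.89 kPa.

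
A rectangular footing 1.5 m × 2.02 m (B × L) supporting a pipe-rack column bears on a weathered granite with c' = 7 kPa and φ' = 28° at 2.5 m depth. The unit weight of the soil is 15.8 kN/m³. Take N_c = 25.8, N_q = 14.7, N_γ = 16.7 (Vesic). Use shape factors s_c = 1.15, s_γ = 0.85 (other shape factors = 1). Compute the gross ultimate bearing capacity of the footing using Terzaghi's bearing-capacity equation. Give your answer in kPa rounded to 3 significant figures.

q_ult ≈ 957 kPa

Overburden at base level: q = 15.8 × 2.5 = 39.5 kPa.
Cohesion term c·N_c·s_c = 7 × 25.8 × 1.15 = 207.69 kPa; surcharge term q·N_q = 39.5 × 14.7 = 580.65 kPa; self-weight term 0.5·γ·B·N_γ·s_γ = 0.5 × 15.8 × 1.5 × 16.7 × 0.85 = 168.21 kPa.
q_ult = 207.69 + 580.65 + 168.21 = 956.55 kPa.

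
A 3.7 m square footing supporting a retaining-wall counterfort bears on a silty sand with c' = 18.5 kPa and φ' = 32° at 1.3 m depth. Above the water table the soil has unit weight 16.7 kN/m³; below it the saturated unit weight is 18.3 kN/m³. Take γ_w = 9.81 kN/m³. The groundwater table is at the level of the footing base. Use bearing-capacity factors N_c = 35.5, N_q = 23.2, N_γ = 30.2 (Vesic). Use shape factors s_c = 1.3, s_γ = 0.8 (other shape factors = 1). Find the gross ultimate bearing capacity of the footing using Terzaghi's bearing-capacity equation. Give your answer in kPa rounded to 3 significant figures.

q_ult ≈ 1740 kPa

Overburden at base level: q = 16.7 × 1.3 = 21.71 kPa.
Below the base the soil is submerged, so the ½γBN_γ term uses γ' = 18.3 − 9.81 = 8.49 kN/m³.
Cohesion term c·N_c·s_c = 18.5 × 35.5 × 1.3 = 853.77 kPa; surcharge term q·N_q = 21.71 × 23.2 = 503.67 kPa; self-weight term 0.5·γ·B·N_γ·s_γ = 0.5 × 8.49 × 3.7 × 30.2 × 0.8 = 379.47 kPa.
q_ult = 853.77 + 503.67 + 379.47 = 1736.9 kPa.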